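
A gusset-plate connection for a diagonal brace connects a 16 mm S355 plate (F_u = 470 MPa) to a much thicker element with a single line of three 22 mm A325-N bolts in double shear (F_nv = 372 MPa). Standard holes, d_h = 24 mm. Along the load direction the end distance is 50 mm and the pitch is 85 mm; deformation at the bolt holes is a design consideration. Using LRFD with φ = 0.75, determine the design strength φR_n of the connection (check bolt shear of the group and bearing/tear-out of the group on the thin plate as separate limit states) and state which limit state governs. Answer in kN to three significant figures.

636 kN (bolt shear governs)

Bolt shear: A_b = π·22²/4 = 380.1 mm²; R_n = 372 × 380.1 × 3 × 2 / 1000 = 848.5 kN → 0.75 × 848.5 = 636 kN.
Bearing (1.2 l_c t F_u ≤ 2.4 d t F_u): upper limit = 2.4·22·16·470 / 1000 = 397.1 kN.
  Edge l_c = 50 − 24/2 = 38 → r_n = 342.9 kN; interior l_c = 85 − 24 = 61 → r_n = 397.1 kN.
  R_n,bearing = 1·342.9 + 2·397.1 = 1137 kN → 0.75 × 1137 = 853 kN.
Bolt shear governs: 636 kN.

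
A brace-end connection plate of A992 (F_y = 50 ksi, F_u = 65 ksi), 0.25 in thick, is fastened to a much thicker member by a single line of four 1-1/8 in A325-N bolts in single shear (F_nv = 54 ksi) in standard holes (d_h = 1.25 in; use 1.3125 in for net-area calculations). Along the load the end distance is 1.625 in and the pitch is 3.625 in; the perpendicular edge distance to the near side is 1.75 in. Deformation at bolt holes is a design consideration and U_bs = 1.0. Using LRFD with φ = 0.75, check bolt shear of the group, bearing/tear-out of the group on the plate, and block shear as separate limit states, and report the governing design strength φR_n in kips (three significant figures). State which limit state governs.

71.1 kips (block shear governs)

Bolt shear: A_b = π·1.125²/4 = 0.994 in²; R_n = 54 × 0.994 × 4 × 1 = 214.7 kips → 0.75 × 214.7 = 161 kips.
Bearing: edge l_c = 1, r_n = 19.5 kips; interior l_c = 2.375, r_n = 43.87 kips; R_n = 19.5 + 3·43.87 = 151.1 kips → 113 kips.
Block shear: A_gv = 3.125, A_nv = 1.977, A_nt = 0.2734 in²; R_n = min(0.6F_uA_nv, 0.6F_yA_gv) + U_bs·F_u·A_nt = 94.86 kips → 71.1 kips.
Block shear governs: 71.1 kips.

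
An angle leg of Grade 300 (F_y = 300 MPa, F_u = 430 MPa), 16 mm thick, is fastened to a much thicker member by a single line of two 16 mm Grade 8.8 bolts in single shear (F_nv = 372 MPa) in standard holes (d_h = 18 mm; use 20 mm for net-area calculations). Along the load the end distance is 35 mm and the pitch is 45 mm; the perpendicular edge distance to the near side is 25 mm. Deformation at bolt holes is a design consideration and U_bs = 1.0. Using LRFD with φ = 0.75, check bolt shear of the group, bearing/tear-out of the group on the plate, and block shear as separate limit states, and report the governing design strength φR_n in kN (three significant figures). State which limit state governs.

Bolt shear: A_b = π·16²/4 = 201.1 mm²; R_n = 372 × 201.1 × 2 × 1 / 1000 = 149.6 kN → 0.75 × 149.6 = 112 kN.
Bearing: edge l_c = 26, r_n = 214.7 kN; interior l_c = 27, r_n = 222.9 kN; R_n = 214.7 + 1·222.9 = 437.6 kN → 328 kN.
Block shear: A_gv = 1280, A_nv = 800, A_nt = 240 mm²; R_n = min(0.6F_uA_nv, 0.6F_yA_gv) + U_bs·F_u·A_nt = 309.6 kN → 232 kN.
Bolt shear governs: 112 kN.

112 kN (bolt shear governs)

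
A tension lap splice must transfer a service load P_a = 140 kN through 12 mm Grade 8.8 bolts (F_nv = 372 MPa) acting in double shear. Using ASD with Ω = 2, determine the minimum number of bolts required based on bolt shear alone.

4 bolts

A_b = π·12²/4 = 113.1 mm².
Per-bolt allowable strength R_n/Ω = 372 × 113.1 × 2 / 1000 / 2 = 42.07 kN.
n ≥ 140 / 42.07 = 3.328 → use 4 bolts.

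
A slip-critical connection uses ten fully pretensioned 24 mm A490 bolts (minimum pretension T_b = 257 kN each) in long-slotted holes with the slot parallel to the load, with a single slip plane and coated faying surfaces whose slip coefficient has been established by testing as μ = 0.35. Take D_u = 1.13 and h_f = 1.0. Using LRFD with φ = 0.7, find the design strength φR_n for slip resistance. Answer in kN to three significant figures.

712 kN

R_n = μ · D_u · h_f · T_b · n_s · n_b = 0.35 × 1.13 × 1.0 × 257 × 1 × 10 = 1016 kN.
Design strength φR_n = 0.7 × 1016 = 712 kN.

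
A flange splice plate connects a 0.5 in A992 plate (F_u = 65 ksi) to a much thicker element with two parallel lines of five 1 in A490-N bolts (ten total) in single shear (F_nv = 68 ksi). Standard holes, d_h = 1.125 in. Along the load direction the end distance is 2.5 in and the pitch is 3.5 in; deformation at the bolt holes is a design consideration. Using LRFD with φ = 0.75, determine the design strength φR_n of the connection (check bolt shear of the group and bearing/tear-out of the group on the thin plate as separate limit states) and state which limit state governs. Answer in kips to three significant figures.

Bolt shear: A_b = π·1²/4 = 0.7854 in²; R_n = 68 × 0.7854 × 10 × 1 = 534.1 kips → 0.75 × 534.1 = 401 kips.
Bearing (1.2 l_c t F_u ≤ 2.4 d t F_u): upper limit = 2.4·1·0.5·65 = 78 kips.
  Edge l_c = 2.5 − 1.125/2 = 1.938 → r_n = 75.56 kips; interior l_c = 3.5 − 1.125 = 2.375 → r_n = 78 kips.
  R_n,bearing = 2·75.56 + 8·78 = 775.1 kips → 0.75 × 775.1 = 581 kips.
Bolt shear governs: 401 kips.

401 kips (bolt shear governs)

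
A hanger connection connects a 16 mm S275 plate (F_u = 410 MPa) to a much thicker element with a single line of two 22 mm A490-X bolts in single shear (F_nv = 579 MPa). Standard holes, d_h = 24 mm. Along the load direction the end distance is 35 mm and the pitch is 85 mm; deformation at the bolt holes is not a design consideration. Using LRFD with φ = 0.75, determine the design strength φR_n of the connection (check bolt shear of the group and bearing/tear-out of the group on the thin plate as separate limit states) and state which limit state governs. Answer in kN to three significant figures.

Bolt shear: A_b = π·22²/4 = 380.1 mm²; R_n = 579 × 380.1 × 2 × 1 / 1000 = 440.2 kN → 0.75 × 440.2 = 330 kN.
Bearing (1.5 l_c t F_u ≤ 3.0 d t F_u): upper limit = 3.0·22·16·410 / 1000 = 433 kN.
  Edge l_c = 35 − 24/2 = 23 → r_n = 226.3 kN; interior l_c = 85 − 24 = 61 → r_n = 433 kN.
  R_n,bearing = 1·226.3 + 1·433 = 659.3 kN → 0.75 × 659.3 = 494 kN.
Bolt shear governs: 330 kN.

330 kN (bolt shear governs)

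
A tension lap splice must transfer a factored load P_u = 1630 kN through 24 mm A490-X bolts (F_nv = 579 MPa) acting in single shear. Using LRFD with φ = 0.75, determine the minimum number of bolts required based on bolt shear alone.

9 bolts

A_b = π·24²/4 = 452.4 mm².
Per-bolt design strength φR_n = 0.75 × 579 × 452.4 × 1 / 1000 = 196.5 kN.
n ≥ 1630 / 196.5 = 8.297 → use 9 bolts.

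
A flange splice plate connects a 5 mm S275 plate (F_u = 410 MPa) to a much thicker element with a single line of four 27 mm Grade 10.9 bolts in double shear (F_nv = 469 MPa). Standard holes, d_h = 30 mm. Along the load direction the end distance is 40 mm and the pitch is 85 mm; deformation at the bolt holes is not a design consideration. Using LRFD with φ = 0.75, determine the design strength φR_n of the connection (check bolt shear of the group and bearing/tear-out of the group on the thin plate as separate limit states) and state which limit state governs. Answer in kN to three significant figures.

431 kN (bearing governs)

Bolt shear: A_b = π·27²/4 = 572.6 mm²; R_n = 469 × 572.6 × 4 × 2 / 1000 = 2148 kN → 0.75 × 2148 = 1610 kN.
Bearing (1.5 l_c t F_u ≤ 3.0 d t F_u): upper limit = 3.0·27·5·410 / 1000 = 166.1 kN.
  Edge l_c = 40 − 30/2 = 25 → r_n = 76.88 kN; interior l_c = 85 − 30 = 55 → r_n = 166.1 kN.
  R_n,bearing = 1·76.88 + 3·166.1 = 575 kN → 0.75 × 575 = 431 kN.
Bearing governs: 431 kN.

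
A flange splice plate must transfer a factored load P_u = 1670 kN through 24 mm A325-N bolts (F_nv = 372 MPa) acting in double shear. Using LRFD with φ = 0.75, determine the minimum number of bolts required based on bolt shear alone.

A_b = π·24²/4 = 452.4 mm².
Per-bolt design strength φR_n = 0.75 × 372 × 452.4 × 2 / 1000 = 252.4 kN.
n ≥ 1670 / 252.4 = 6.616 → use 7 bolts.

7 bolts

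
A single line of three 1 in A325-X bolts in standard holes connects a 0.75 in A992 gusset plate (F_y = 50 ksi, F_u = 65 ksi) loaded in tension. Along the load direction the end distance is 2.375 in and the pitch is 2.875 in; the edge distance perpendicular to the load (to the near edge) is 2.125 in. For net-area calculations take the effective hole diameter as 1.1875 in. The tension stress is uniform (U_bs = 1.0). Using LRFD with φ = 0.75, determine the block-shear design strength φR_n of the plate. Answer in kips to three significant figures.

169 kips

Shear plane L_v = 2.375 + 2·2.875 = 8.125 in; A_gv = 8.125 × 0.75 = 6.094 in².
A_nv = (8.125 − 2.5·1.1875) × 0.75 = 3.867 in².
A_nt = (2.125 − 0.5·1.1875) × 0.75 = 1.148 in².
0.6 F_u A_nv = 150.8 kips; 0.6 F_y A_gv = 182.8 kips → shear rupture governs the shear term.
R_n = 150.8 + 1.0 × 65 × 1.148 = 225.5 kips.
Design strength φR_n = 0.75 × 225.5 = 169 kips.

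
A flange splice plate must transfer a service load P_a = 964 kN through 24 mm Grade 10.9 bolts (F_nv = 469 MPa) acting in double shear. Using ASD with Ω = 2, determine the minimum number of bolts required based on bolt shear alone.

A_b = π·24²/4 = 452.4 mm².
Per-bolt allowable strength R_n/Ω = 469 × 452.4 × 2 / 1000 / 2 = 212.2 kN.
n ≥ 964 / 212.2 = 4.544 → use 5 bolts.

5 bolts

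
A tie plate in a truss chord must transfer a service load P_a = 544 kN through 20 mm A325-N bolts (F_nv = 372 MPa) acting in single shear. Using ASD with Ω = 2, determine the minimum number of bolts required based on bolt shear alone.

A_b = π·20²/4 = 314.2 mm².
Per-bolt allowable strength R_n/Ω = 372 × 314.2 × 1 / 1000 / 2 = 58.43 kN.
n ≥ 544 / 58.43 = 9.31 → use 10 bolts.

10 bolts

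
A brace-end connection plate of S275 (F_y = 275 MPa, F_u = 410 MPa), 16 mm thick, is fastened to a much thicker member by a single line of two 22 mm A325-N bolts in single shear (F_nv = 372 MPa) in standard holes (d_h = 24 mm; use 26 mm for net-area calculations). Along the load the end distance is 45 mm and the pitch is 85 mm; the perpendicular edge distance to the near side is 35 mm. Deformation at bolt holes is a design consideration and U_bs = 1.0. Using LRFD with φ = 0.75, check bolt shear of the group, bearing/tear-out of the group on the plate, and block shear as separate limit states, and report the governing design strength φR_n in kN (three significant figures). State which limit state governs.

212 kN (bolt shear governs)

Bolt shear: A_b = π·22²/4 = 380.1 mm²; R_n = 372 × 380.1 × 2 × 1 / 1000 = 282.8 kN → 0.75 × 282.8 = 212 kN.
Bearing: edge l_c = 33, r_n = 259.8 kN; interior l_c = 61, r_n = 346.4 kN; R_n = 259.8 + 1·346.4 = 606.1 kN → 455 kN.
Block shear: A_gv = 2080, A_nv = 1456, A_nt = 352 mm²; R_n = min(0.6F_uA_nv, 0.6F_yA_gv) + U_bs·F_u·A_nt = 487.5 kN → 366 kN.
Bolt shear governs: 212 kN.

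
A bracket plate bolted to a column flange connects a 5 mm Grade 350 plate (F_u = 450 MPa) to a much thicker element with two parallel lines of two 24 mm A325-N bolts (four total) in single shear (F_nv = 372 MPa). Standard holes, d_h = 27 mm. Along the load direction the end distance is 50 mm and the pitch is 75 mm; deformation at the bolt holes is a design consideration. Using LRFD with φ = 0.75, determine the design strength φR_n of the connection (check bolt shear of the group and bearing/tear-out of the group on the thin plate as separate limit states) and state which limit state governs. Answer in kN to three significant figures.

342 kN (bearing governs)

Bolt shear: A_b = π·24²/4 = 452.4 mm²; R_n = 372 × 452.4 × 4 × 1 / 1000 = 673.2 kN → 0.75 × 673.2 = 505 kN.
Bearing (1.2 l_c t F_u ≤ 2.4 d t F_u): upper limit = 2.4·24·5·450 / 1000 = 129.6 kN.
  Edge l_c = 50 − 27/2 = 36.5 → r_n = 98.55 kN; interior l_c = 75 − 27 = 48 → r_n = 129.6 kN.
  R_n,bearing = 2·98.55 + 2·129.6 = 456.3 kN → 0.75 × 456.3 = 342 kN.
Bearing governs: 342 kN.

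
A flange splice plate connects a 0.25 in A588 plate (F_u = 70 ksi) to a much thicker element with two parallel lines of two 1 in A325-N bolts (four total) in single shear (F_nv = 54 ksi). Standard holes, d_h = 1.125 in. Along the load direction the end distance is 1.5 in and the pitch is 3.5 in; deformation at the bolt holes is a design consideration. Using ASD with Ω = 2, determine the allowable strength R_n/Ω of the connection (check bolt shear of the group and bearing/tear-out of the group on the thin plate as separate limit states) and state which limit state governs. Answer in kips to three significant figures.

Bolt shear: A_b = π·1²/4 = 0.7854 in²; R_n = 54 × 0.7854 × 4 × 1 = 169.6 kips → 169.6 / 2 = 84.8 kips.
Bearing (1.2 l_c t F_u ≤ 2.4 d t F_u): upper limit = 2.4·1·0.25·70 = 42 kips.
  Edge l_c = 1.5 − 1.125/2 = 0.9375 → r_n = 19.69 kips; interior l_c = 3.5 − 1.125 = 2.375 → r_n = 42 kips.
  R_n,bearing = 2·19.69 + 2·42 = 123.4 kips → 123.4 / 2 = 61.7 kips.
Bearing governs: 61.7 kips.

61.7 kips (bearing governs)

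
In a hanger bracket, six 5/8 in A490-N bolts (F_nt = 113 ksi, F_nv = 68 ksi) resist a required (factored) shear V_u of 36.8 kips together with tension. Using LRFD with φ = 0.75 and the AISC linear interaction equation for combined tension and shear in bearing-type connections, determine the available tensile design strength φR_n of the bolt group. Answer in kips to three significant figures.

A_b = π·0.625²/4 = 0.3068 in²; f_rv = 36.8 / (6 × 0.3068) = 19.99 ksi.
F'_nt = 1.3 F_nt − (F_nt / φF_nv) f_rv = 1.3·113 − (113/(0.75·68))·19.99 = 102.6 ksi, capped at F_nt → F'_nt = 102.6 ksi.
R_n = F'_nt · A_b · n = 102.6 × 0.3068 × 6 = 188.9 kips.
Design strength φR_n = 0.75 × 188.9 = 142 kips.

142 kips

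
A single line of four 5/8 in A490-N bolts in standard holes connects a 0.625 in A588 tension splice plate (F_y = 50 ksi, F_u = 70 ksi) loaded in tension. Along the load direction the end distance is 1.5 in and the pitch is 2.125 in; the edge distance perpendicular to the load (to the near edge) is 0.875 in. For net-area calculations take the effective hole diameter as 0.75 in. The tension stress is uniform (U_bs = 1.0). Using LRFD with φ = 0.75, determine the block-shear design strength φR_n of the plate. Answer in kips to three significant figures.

Shear plane L_v = 1.5 + 3·2.125 = 7.875 in; A_gv = 7.875 × 0.625 = 4.922 in².
A_nv = (7.875 − 3.5·0.75) × 0.625 = 3.281 in².
A_nt = (0.875 − 0.5·0.75) × 0.625 = 0.3125 in².
0.6 F_u A_nv = 137.8 kips; 0.6 F_y A_gv = 147.7 kips → shear rupture governs the shear term.
R_n = 137.8 + 1.0 × 70 × 0.3125 = 159.7 kips.
Design strength φR_n = 0.75 × 159.7 = 120 kips.

120 kips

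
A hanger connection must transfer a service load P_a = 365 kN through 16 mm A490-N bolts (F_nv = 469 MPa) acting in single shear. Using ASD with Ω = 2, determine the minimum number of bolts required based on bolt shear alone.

8 bolts

A_b = π·16²/4 = 201.1 mm².
Per-bolt allowable strength R_n/Ω = 469 × 201.1 × 1 / 1000 / 2 = 47.15 kN.
n ≥ 365 / 47.15 = 7.741 → use 8 bolts.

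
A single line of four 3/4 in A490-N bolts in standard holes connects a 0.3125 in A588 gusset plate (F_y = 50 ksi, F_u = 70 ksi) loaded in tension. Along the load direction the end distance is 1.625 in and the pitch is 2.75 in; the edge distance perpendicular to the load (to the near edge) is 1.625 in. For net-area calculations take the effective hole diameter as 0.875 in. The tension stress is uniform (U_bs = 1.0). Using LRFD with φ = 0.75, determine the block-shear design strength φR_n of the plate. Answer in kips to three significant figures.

86.5 kips

Shear plane L_v = 1.625 + 3·2.75 = 9.875 in; A_gv = 9.875 × 0.3125 = 3.086 in².
A_nv = (9.875 − 3.5·0.875) × 0.3125 = 2.129 in².
A_nt = (1.625 − 0.5·0.875) × 0.3125 = 0.3711 in².
0.6 F_u A_nv = 89.41 kips; 0.6 F_y A_gv = 92.58 kips → shear rupture governs the shear term.
R_n = 89.41 + 1.0 × 70 × 0.3711 = 115.4 kips.
Design strength φR_n = 0.75 × 115.4 = 86.5 kips.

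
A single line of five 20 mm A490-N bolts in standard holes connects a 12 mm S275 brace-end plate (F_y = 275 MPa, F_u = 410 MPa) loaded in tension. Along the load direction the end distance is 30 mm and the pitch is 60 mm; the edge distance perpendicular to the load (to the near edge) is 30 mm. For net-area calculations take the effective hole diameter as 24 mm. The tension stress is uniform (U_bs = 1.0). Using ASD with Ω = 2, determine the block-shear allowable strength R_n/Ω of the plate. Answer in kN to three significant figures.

283 kN

Shear plane L_v = 30 + 4·60 = 270 mm; A_gv = 270 × 12 = 3240 mm².
A_nv = (270 − 4.5·24) × 12 = 1944 mm².
A_nt = (30 − 0.5·24) × 12 = 216 mm².
0.6 F_u A_nv = 478.2 kN; 0.6 F_y A_gv = 534.6 kN → shear rupture governs the shear term.
R_n = 478.2 + 1.0 × 410 × 216 / 1000 = 566.8 kN.
Allowable strength R_n/Ω = 566.8 / 2 = 283 kN.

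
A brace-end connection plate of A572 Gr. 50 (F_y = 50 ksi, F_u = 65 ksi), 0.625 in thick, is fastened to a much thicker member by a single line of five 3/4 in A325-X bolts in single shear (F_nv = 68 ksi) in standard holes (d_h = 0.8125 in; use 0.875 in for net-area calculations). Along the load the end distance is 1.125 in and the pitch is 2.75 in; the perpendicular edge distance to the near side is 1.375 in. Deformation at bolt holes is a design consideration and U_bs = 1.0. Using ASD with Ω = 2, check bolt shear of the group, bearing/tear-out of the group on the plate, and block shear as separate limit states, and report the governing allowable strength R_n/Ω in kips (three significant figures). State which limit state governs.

75.1 kips (bolt shear governs)

Bolt shear: A_b = π·0.75²/4 = 0.4418 in²; R_n = 68 × 0.4418 × 5 × 1 = 150.2 kips → 150.2 / 2 = 75.1 kips.
Bearing: edge l_c = 0.7188, r_n = 35.04 kips; interior l_c = 1.938, r_n = 73.12 kips; R_n = 35.04 + 4·73.12 = 327.5 kips → 164 kips.
Block shear: A_gv = 7.578, A_nv = 5.117, A_nt = 0.5859 in²; R_n = min(0.6F_uA_nv, 0.6F_yA_gv) + U_bs·F_u·A_nt = 237.7 kips → 119 kips.
Bolt shear governs: 75.1 kips.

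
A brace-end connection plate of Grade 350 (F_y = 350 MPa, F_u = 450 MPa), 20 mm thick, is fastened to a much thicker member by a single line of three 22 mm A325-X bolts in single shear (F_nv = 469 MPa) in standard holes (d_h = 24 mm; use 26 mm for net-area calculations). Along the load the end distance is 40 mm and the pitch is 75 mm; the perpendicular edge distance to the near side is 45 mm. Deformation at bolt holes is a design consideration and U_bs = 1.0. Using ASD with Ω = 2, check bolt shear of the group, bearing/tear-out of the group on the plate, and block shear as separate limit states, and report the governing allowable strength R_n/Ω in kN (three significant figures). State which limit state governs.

Bolt shear: A_b = π·22²/4 = 380.1 mm²; R_n = 469 × 380.1 × 3 × 1 / 1000 = 534.8 kN → 534.8 / 2 = 267 kN.
Bearing: edge l_c = 28, r_n = 302.4 kN; interior l_c = 51, r_n = 475.2 kN; R_n = 302.4 + 2·475.2 = 1253 kN → 626 kN.
Block shear: A_gv = 3800, A_nv = 2500, A_nt = 640 mm²; R_n = min(0.6F_uA_nv, 0.6F_yA_gv) + U_bs·F_u·A_nt = 963 kN → 482 kN.
Bolt shear governs: 267 kN.

267 kN (bolt shear governs)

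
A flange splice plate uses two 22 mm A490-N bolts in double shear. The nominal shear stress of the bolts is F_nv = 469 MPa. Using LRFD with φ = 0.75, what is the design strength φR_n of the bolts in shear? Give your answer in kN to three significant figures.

A_b = π × 22² / 4 = 380.1 mm².
R_n = F_nv · A_b · n · n_s = 469 × 380.1 × 2 × 2 / 1000 = 713.1 kN.
Design strength φR_n = 0.75 × 713.1 = 535 kN.

535 kN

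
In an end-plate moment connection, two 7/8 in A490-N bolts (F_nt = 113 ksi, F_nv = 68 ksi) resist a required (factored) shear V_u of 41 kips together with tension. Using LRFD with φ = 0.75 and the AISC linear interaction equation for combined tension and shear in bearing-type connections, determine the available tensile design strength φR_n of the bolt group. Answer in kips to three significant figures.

64.4 kips

A_b = π·0.875²/4 = 0.6013 in²; f_rv = 41 / (2 × 0.6013) = 34.09 ksi.
F'_nt = 1.3 F_nt − (F_nt / φF_nv) f_rv = 1.3·113 − (113/(0.75·68))·34.09 = 71.36 ksi, capped at F_nt → F'_nt = 71.36 ksi.
R_n = F'_nt · A_b · n = 71.36 × 0.6013 × 2 = 85.82 kips.
Design strength φR_n = 0.75 × 85.82 = 64.4 kips.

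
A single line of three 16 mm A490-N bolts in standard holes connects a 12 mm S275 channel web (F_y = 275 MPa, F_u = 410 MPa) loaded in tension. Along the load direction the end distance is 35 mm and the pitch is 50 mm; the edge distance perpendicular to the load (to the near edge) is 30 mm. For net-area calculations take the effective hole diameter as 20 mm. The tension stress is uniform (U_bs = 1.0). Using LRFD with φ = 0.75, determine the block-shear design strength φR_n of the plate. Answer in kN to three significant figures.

Shear plane L_v = 35 + 2·50 = 135 mm; A_gv = 135 × 12 = 1620 mm².
A_nv = (135 − 2.5·20) × 12 = 1020 mm².
A_nt = (30 − 0.5·20) × 12 = 240 mm².
0.6 F_u A_nv = 250.9 kN; 0.6 F_y A_gv = 267.3 kN → shear rupture governs the shear term.
R_n = 250.9 + 1.0 × 410 × 240 / 1000 = 349.3 kN.
Design strength φR_n = 0.75 × 349.3 = 262 kN.

262 kN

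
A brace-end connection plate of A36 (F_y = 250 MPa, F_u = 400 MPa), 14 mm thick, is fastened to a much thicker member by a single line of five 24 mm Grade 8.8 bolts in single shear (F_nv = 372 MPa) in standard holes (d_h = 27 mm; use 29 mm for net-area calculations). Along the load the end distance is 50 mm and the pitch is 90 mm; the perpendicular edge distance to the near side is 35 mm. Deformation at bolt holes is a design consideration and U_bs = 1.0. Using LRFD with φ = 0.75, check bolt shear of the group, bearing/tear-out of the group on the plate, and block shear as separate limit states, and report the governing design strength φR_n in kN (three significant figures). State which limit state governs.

631 kN (bolt shear governs)

Bolt shear: A_b = π·24²/4 = 452.4 mm²; R_n = 372 × 452.4 × 5 × 1 / 1000 = 841.4 kN → 0.75 × 841.4 = 631 kN.
Bearing: edge l_c = 36.5, r_n = 245.3 kN; interior l_c = 63, r_n = 322.6 kN; R_n = 245.3 + 4·322.6 = 1536 kN → 1150 kN.
Block shear: A_gv = 5740, A_nv = 3913, A_nt = 287 mm²; R_n = min(0.6F_uA_nv, 0.6F_yA_gv) + U_bs·F_u·A_nt = 975.8 kN → 732 kN.
Bolt shear governs: 631 kN.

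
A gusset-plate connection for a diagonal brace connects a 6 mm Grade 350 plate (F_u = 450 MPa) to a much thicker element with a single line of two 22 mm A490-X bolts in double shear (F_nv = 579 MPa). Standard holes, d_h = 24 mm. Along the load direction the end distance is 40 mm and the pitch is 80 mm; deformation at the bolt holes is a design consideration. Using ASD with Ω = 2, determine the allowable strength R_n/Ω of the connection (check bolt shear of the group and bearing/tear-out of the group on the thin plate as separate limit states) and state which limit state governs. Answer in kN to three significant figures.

117 kN (bearing governs)

Bolt shear: A_b = π·22²/4 = 380.1 mm²; R_n = 579 × 380.1 × 2 × 2 / 1000 = 880.4 kN → 880.4 / 2 = 440 kN.
Bearing (1.2 l_c t F_u ≤ 2.4 d t F_u): upper limit = 2.4·22·6·450 / 1000 = 142.6 kN.
  Edge l_c = 40 − 24/2 = 28 → r_n = 90.72 kN; interior l_c = 80 − 24 = 56 → r_n = 142.6 kN.
  R_n,bearing = 1·90.72 + 1·142.6 = 233.3 kN → 233.3 / 2 = 117 kN.
Bearing governs: 117 kN.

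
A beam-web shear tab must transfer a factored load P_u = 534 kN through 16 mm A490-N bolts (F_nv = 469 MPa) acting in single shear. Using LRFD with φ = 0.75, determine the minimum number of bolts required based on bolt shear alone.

A_b = π·16²/4 = 201.1 mm².
Per-bolt design strength φR_n = 0.75 × 469 × 201.1 × 1 / 1000 = 70.72 kN.
n ≥ 534 / 70.72 = 7.551 → use 8 bolts.

8 bolts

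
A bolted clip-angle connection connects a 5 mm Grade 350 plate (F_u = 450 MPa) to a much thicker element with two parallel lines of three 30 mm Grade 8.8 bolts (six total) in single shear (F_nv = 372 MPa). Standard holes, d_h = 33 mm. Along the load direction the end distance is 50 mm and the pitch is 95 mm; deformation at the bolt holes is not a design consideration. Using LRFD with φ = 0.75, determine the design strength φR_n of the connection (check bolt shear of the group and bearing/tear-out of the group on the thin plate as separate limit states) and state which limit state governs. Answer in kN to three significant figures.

777 kN (bearing governs)

Bolt shear: A_b = π·30²/4 = 706.9 mm²; R_n = 372 × 706.9 × 6 × 1 / 1000 = 1578 kN → 0.75 × 1578 = 1180 kN.
Bearing (1.5 l_c t F_u ≤ 3.0 d t F_u): upper limit = 3.0·30·5·450 / 1000 = 202.5 kN.
  Edge l_c = 50 − 33/2 = 33.5 → r_n = 113.1 kN; interior l_c = 95 − 33 = 62 → r_n = 202.5 kN.
  R_n,bearing = 2·113.1 + 4·202.5 = 1036 kN → 0.75 × 1036 = 777 kN.
Bearing governs: 777 kN.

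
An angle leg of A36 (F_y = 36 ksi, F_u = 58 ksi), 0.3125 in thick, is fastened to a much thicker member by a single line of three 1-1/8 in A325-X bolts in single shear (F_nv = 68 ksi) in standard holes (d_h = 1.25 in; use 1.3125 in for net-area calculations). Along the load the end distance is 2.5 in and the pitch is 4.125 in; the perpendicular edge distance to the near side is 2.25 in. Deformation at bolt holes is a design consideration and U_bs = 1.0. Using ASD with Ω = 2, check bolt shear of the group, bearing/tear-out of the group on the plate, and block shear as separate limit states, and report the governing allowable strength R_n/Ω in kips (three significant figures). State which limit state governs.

Bolt shear: A_b = π·1.125²/4 = 0.994 in²; R_n = 68 × 0.994 × 3 × 1 = 202.8 kips → 202.8 / 2 = 101 kips.
Bearing: edge l_c = 1.875, r_n = 40.78 kips; interior l_c = 2.875, r_n = 48.94 kips; R_n = 40.78 + 2·48.94 = 138.7 kips → 69.3 kips.
Block shear: A_gv = 3.359, A_nv = 2.334, A_nt = 0.498 in²; R_n = min(0.6F_uA_nv, 0.6F_yA_gv) + U_bs·F_u·A_nt = 101.4 kips → 50.7 kips.
Block shear governs: 50.7 kips.

50.7 kips (block shear governs)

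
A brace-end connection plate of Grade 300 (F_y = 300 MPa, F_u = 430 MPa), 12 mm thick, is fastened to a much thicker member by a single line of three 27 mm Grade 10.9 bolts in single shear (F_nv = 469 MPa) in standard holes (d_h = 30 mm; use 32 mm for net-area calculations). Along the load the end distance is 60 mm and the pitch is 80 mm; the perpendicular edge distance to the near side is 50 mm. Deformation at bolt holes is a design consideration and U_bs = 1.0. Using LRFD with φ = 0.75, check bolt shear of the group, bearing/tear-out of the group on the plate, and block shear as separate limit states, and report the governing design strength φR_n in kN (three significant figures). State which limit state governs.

457 kN (block shear governs)

Bolt shear: A_b = π·27²/4 = 572.6 mm²; R_n = 469 × 572.6 × 3 × 1 / 1000 = 805.6 kN → 0.75 × 805.6 = 604 kN.
Bearing: edge l_c = 45, r_n = 278.6 kN; interior l_c = 50, r_n = 309.6 kN; R_n = 278.6 + 2·309.6 = 897.8 kN → 673 kN.
Block shear: A_gv = 2640, A_nv = 1680, A_nt = 408 mm²; R_n = min(0.6F_uA_nv, 0.6F_yA_gv) + U_bs·F_u·A_nt = 608.9 kN → 457 kN.
Block shear governs: 457 kN.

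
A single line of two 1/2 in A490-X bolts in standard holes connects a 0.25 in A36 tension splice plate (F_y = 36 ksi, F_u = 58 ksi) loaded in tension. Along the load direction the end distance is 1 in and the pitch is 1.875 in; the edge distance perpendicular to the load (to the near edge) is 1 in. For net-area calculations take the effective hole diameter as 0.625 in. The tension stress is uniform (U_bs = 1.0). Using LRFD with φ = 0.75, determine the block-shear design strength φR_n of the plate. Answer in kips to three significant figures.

19.1 kips

Shear plane L_v = 1 + 1·1.875 = 2.875 in; A_gv = 2.875 × 0.25 = 0.7188 in².
A_nv = (2.875 − 1.5·0.625) × 0.25 = 0.4844 in².
A_nt = (1 − 0.5·0.625) × 0.25 = 0.1719 in².
0.6 F_u A_nv = 16.86 kips; 0.6 F_y A_gv = 15.52 kips → shear yielding governs the shear term.
R_n = 15.52 + 1.0 × 58 × 0.1719 = 25.49 kips.
Design strength φR_n = 0.75 × 25.49 = 19.1 kips.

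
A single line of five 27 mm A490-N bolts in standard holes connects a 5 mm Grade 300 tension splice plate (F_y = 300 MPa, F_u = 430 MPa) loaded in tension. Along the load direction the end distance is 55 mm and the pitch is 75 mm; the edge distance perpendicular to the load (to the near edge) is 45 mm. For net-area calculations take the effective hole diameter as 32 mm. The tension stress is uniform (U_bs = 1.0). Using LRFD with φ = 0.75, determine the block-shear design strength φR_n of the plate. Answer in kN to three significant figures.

251 kN

Shear plane L_v = 55 + 4·75 = 355 mm; A_gv = 355 × 5 = 1775 mm².
A_nv = (355 − 4.5·32) × 5 = 1055 mm².
A_nt = (45 − 0.5·32) × 5 = 145 mm².
0.6 F_u A_nv = 272.2 kN; 0.6 F_y A_gv = 319.5 kN → shear rupture governs the shear term.
R_n = 272.2 + 1.0 × 430 × 145 / 1000 = 334.5 kN.
Design strength φR_n = 0.75 × 334.5 = 251 kN.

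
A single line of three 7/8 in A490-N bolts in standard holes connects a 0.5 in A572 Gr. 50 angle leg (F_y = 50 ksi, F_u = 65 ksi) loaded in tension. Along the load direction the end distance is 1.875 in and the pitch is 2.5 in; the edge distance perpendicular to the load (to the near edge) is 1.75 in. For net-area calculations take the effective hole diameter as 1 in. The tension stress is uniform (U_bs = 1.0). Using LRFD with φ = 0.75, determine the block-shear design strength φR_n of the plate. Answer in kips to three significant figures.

Shear plane L_v = 1.875 + 2·2.5 = 6.875 in; A_gv = 6.875 × 0.5 = 3.438 in².
A_nv = (6.875 − 2.5·1) × 0.5 = 2.188 in².
A_nt = (1.75 − 0.5·1) × 0.5 = 0.625 in².
0.6 F_u A_nv = 85.31 kips; 0.6 F_y A_gv = 103.1 kips → shear rupture governs the shear term.
R_n = 85.31 + 1.0 × 65 × 0.625 = 125.9 kips.
Design strength φR_n = 0.75 × 125.9 = 94.5 kips.

94.5 kips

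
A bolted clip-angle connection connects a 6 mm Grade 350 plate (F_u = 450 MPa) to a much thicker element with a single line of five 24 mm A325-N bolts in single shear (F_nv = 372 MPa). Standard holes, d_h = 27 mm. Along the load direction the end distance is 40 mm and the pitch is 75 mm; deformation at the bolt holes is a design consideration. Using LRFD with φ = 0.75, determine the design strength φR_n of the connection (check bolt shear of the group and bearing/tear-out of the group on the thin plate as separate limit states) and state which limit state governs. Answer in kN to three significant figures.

531 kN (bearing governs)

Bolt shear: A_b = π·24²/4 = 452.4 mm²; R_n = 372 × 452.4 × 5 × 1 / 1000 = 841.4 kN → 0.75 × 841.4 = 631 kN.
Bearing (1.2 l_c t F_u ≤ 2.4 d t F_u): upper limit = 2.4·24·6·450 / 1000 = 155.5 kN.
  Edge l_c = 40 − 27/2 = 26.5 → r_n = 85.86 kN; interior l_c = 75 − 27 = 48 → r_n = 155.5 kN.
  R_n,bearing = 1·85.86 + 4·155.5 = 707.9 kN → 0.75 × 707.9 = 531 kN.
Bearing governs: 531 kN.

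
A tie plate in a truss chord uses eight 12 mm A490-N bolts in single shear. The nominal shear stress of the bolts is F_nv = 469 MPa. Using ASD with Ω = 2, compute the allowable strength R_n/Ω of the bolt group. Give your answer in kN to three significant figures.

A_b = π × 12² / 4 = 113.1 mm².
R_n = F_nv · A_b · n · n_s = 469 × 113.1 × 8 × 1 / 1000 = 424.3 kN.
Allowable strength R_n/Ω = 424.3 / 2 = 212 kN.

212 kN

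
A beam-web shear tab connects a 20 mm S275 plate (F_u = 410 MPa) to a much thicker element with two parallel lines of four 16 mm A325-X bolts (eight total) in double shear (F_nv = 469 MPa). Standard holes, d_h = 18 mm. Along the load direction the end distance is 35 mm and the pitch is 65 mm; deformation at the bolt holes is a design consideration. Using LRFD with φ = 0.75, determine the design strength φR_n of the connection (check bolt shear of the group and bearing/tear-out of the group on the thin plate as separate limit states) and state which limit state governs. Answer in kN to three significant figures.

Bolt shear: A_b = π·16²/4 = 201.1 mm²; R_n = 469 × 201.1 × 8 × 2 / 1000 = 1509 kN → 0.75 × 1509 = 1130 kN.
Bearing (1.2 l_c t F_u ≤ 2.4 d t F_u): upper limit = 2.4·16·20·410 / 1000 = 314.9 kN.
  Edge l_c = 35 − 18/2 = 26 → r_n = 255.8 kN; interior l_c = 65 − 18 = 47 → r_n = 314.9 kN.
  R_n,bearing = 2·255.8 + 6·314.9 = 2401 kN → 0.75 × 2401 = 1800 kN.
Bolt shear governs: 1130 kN.

1130 kN (bolt shear governs)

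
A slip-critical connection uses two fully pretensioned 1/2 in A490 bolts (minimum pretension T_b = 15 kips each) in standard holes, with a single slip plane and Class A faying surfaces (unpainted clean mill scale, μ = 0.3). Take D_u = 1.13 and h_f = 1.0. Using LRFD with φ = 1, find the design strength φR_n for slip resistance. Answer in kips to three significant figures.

R_n = μ · D_u · h_f · T_b · n_s · n_b = 0.3 × 1.13 × 1.0 × 15 × 1 × 2 = 10.17 kips.
Design strength φR_n = 1 × 10.17 = 10.2 kips.

10.2 kips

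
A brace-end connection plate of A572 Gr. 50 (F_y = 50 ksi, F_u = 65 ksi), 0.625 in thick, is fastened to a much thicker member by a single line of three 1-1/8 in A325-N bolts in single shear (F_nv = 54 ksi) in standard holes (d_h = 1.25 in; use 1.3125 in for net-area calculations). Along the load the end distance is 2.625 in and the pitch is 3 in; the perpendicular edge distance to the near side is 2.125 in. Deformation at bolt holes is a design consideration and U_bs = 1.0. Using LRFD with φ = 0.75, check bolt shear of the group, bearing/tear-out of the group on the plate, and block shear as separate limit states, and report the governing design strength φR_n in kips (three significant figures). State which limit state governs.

121 kips (bolt shear governs)

Bolt shear: A_b = π·1.125²/4 = 0.994 in²; R_n = 54 × 0.994 × 3 × 1 = 161 kips → 0.75 × 161 = 121 kips.
Bearing: edge l_c = 2, r_n = 97.5 kips; interior l_c = 1.75, r_n = 85.31 kips; R_n = 97.5 + 2·85.31 = 268.1 kips → 201 kips.
Block shear: A_gv = 5.391, A_nv = 3.34, A_nt = 0.918 in²; R_n = min(0.6F_uA_nv, 0.6F_yA_gv) + U_bs·F_u·A_nt = 189.9 kips → 142 kips.
Bolt shear governs: 121 kips.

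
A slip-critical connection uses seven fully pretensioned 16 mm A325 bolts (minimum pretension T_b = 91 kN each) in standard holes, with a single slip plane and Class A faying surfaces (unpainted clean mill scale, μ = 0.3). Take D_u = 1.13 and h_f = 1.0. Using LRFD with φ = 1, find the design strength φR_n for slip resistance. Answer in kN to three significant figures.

216 kN

R_n = μ · D_u · h_f · T_b · n_s · n_b = 0.3 × 1.13 × 1.0 × 91 × 1 × 7 = 215.9 kN.
Design strength φR_n = 1 × 215.9 = 216 kN.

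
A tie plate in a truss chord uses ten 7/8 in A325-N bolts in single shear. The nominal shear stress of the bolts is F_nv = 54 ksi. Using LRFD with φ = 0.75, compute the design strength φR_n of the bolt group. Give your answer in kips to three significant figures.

244 kips

A_b = π × 0.875² / 4 = 0.6013 in².
R_n = F_nv · A_b · n · n_s = 54 × 0.6013 × 10 × 1 = 324.7 kips.
Design strength φR_n = 0.75 × 324.7 = 244 kips.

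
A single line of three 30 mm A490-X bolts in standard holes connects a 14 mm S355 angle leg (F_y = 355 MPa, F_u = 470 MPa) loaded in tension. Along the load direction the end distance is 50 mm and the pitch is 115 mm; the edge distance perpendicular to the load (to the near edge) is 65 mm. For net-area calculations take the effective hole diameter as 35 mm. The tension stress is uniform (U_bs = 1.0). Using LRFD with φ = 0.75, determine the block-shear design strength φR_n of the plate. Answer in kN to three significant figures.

Shear plane L_v = 50 + 2·115 = 280 mm; A_gv = 280 × 14 = 3920 mm².
A_nv = (280 − 2.5·35) × 14 = 2695 mm².
A_nt = (65 − 0.5·35) × 14 = 665 mm².
0.6 F_u A_nv = 760 kN; 0.6 F_y A_gv = 835 kN → shear rupture governs the shear term.
R_n = 760 + 1.0 × 470 × 665 / 1000 = 1073 kN.
Design strength φR_n = 0.75 × 1073 = 804 kN.

804 kN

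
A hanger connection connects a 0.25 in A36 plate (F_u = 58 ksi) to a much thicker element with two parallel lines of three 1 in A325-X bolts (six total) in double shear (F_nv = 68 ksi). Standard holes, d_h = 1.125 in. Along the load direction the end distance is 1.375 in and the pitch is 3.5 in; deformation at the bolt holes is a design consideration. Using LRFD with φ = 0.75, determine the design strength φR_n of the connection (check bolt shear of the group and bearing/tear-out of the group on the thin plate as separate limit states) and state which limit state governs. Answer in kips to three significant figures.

Bolt shear: A_b = π·1²/4 = 0.7854 in²; R_n = 68 × 0.7854 × 6 × 2 = 640.9 kips → 0.75 × 640.9 = 481 kips.
Bearing (1.2 l_c t F_u ≤ 2.4 d t F_u): upper limit = 2.4·1·0.25·58 = 34.8 kips.
  Edge l_c = 1.375 − 1.125/2 = 0.8125 → r_n = 14.14 kips; interior l_c = 3.5 − 1.125 = 2.375 → r_n = 34.8 kips.
  R_n,bearing = 2·14.14 + 4·34.8 = 167.5 kips → 0.75 × 167.5 = 126 kips.
Bearing governs: 126 kips.

126 kips (bearing governs)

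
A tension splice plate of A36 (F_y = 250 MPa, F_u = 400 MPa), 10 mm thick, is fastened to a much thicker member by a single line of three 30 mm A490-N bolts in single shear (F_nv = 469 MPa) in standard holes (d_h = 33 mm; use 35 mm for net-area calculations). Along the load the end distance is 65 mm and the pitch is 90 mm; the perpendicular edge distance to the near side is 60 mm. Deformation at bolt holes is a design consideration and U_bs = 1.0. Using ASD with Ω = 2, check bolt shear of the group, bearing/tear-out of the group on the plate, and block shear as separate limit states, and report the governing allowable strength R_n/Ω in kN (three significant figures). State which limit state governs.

Bolt shear: A_b = π·30²/4 = 706.9 mm²; R_n = 469 × 706.9 × 3 × 1 / 1000 = 994.5 kN → 994.5 / 2 = 497 kN.
Bearing: edge l_c = 48.5, r_n = 232.8 kN; interior l_c = 57, r_n = 273.6 kN; R_n = 232.8 + 2·273.6 = 780 kN → 390 kN.
Block shear: A_gv = 2450, A_nv = 1575, A_nt = 425 mm²; R_n = min(0.6F_uA_nv, 0.6F_yA_gv) + U_bs·F_u·A_nt = 537.5 kN → 269 kN.
Block shear governs: 269 kN.

269 kN (block shear governs)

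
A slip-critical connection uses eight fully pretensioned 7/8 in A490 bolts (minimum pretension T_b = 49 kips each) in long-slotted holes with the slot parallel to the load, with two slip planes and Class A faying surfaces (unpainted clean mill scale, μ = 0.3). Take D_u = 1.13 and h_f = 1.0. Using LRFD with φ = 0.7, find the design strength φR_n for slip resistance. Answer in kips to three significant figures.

R_n = μ · D_u · h_f · T_b · n_s · n_b = 0.3 × 1.13 × 1.0 × 49 × 2 × 8 = 265.8 kips.
Design strength φR_n = 0.7 × 265.8 = 186 kips.

186 kips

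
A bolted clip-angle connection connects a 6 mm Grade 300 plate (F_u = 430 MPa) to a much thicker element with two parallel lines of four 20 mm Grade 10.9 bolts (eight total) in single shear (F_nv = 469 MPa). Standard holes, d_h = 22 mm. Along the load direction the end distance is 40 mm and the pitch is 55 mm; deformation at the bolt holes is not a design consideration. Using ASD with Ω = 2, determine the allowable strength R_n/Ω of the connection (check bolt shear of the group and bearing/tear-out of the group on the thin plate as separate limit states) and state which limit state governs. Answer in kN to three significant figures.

495 kN (bearing governs)

Bolt shear: A_b = π·20²/4 = 314.2 mm²; R_n = 469 × 314.2 × 8 × 1 / 1000 = 1179 kN → 1179 / 2 = 589 kN.
Bearing (1.5 l_c t F_u ≤ 3.0 d t F_u): upper limit = 3.0·20·6·430 / 1000 = 154.8 kN.
  Edge l_c = 40 − 22/2 = 29 → r_n = 112.2 kN; interior l_c = 55 − 22 = 33 → r_n = 127.7 kN.
  R_n,bearing = 2·112.2 + 6·127.7 = 990.7 kN → 990.7 / 2 = 495 kN.
Bearing governs: 495 kN.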